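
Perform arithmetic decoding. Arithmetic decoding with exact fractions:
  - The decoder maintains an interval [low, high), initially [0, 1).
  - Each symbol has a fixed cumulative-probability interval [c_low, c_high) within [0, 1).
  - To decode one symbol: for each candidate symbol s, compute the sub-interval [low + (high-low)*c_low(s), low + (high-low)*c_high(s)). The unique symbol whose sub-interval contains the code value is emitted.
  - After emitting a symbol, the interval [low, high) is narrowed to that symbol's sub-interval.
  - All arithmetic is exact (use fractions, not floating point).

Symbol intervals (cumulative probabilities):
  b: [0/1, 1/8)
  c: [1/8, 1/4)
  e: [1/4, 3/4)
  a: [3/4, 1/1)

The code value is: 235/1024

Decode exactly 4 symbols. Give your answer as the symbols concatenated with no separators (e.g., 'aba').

Answer: caec

Derivation:
Step 1: interval [0/1, 1/1), width = 1/1 - 0/1 = 1/1
  'b': [0/1 + 1/1*0/1, 0/1 + 1/1*1/8) = [0/1, 1/8)
  'c': [0/1 + 1/1*1/8, 0/1 + 1/1*1/4) = [1/8, 1/4) <- contains code 235/1024
  'e': [0/1 + 1/1*1/4, 0/1 + 1/1*3/4) = [1/4, 3/4)
  'a': [0/1 + 1/1*3/4, 0/1 + 1/1*1/1) = [3/4, 1/1)
  emit 'c', narrow to [1/8, 1/4)
Step 2: interval [1/8, 1/4), width = 1/4 - 1/8 = 1/8
  'b': [1/8 + 1/8*0/1, 1/8 + 1/8*1/8) = [1/8, 9/64)
  'c': [1/8 + 1/8*1/8, 1/8 + 1/8*1/4) = [9/64, 5/32)
  'e': [1/8 + 1/8*1/4, 1/8 + 1/8*3/4) = [5/32, 7/32)
  'a': [1/8 + 1/8*3/4, 1/8 + 1/8*1/1) = [7/32, 1/4) <- contains code 235/1024
  emit 'a', narrow to [7/32, 1/4)
Step 3: interval [7/32, 1/4), width = 1/4 - 7/32 = 1/32
  'b': [7/32 + 1/32*0/1, 7/32 + 1/32*1/8) = [7/32, 57/256)
  'c': [7/32 + 1/32*1/8, 7/32 + 1/32*1/4) = [57/256, 29/128)
  'e': [7/32 + 1/32*1/4, 7/32 + 1/32*3/4) = [29/128, 31/128) <- contains code 235/1024
  'a': [7/32 + 1/32*3/4, 7/32 + 1/32*1/1) = [31/128, 1/4)
  emit 'e', narrow to [29/128, 31/128)
Step 4: interval [29/128, 31/128), width = 31/128 - 29/128 = 1/64
  'b': [29/128 + 1/64*0/1, 29/128 + 1/64*1/8) = [29/128, 117/512)
  'c': [29/128 + 1/64*1/8, 29/128 + 1/64*1/4) = [117/512, 59/256) <- contains code 235/1024
  'e': [29/128 + 1/64*1/4, 29/128 + 1/64*3/4) = [59/256, 61/256)
  'a': [29/128 + 1/64*3/4, 29/128 + 1/64*1/1) = [61/256, 31/128)
  emit 'c', narrow to [117/512, 59/256)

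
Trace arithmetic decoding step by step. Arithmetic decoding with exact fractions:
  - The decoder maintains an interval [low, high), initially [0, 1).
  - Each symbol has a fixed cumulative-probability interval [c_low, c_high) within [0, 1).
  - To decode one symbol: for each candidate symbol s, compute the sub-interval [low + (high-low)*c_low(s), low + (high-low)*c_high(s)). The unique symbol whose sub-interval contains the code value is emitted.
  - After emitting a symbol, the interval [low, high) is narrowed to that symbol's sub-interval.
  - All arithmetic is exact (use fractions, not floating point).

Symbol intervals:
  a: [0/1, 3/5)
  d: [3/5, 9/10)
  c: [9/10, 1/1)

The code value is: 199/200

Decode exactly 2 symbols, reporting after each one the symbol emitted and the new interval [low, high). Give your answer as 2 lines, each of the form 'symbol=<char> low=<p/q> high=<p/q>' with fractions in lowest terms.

Answer: symbol=c low=9/10 high=1/1
symbol=c low=99/100 high=1/1

Derivation:
Step 1: interval [0/1, 1/1), width = 1/1 - 0/1 = 1/1
  'a': [0/1 + 1/1*0/1, 0/1 + 1/1*3/5) = [0/1, 3/5)
  'd': [0/1 + 1/1*3/5, 0/1 + 1/1*9/10) = [3/5, 9/10)
  'c': [0/1 + 1/1*9/10, 0/1 + 1/1*1/1) = [9/10, 1/1) <- contains code 199/200
  emit 'c', narrow to [9/10, 1/1)
Step 2: interval [9/10, 1/1), width = 1/1 - 9/10 = 1/10
  'a': [9/10 + 1/10*0/1, 9/10 + 1/10*3/5) = [9/10, 24/25)
  'd': [9/10 + 1/10*3/5, 9/10 + 1/10*9/10) = [24/25, 99/100)
  'c': [9/10 + 1/10*9/10, 9/10 + 1/10*1/1) = [99/100, 1/1) <- contains code 199/200
  emit 'c', narrow to [99/100, 1/1)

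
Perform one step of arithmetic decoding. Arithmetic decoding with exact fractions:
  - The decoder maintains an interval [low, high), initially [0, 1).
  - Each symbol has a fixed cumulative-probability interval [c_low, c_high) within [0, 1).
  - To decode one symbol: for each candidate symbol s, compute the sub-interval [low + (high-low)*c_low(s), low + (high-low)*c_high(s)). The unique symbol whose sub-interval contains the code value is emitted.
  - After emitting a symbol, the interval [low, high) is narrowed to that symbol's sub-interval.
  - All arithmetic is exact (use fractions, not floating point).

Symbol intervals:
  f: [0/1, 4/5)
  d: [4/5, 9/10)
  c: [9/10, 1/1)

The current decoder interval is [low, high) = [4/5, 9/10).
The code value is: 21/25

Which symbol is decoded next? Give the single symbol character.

Interval width = high − low = 9/10 − 4/5 = 1/10
Scaled code = (code − low) / width = (21/25 − 4/5) / 1/10 = 2/5
  f: [0/1, 4/5) ← scaled code falls here ✓
  d: [4/5, 9/10) 
  c: [9/10, 1/1) 

Answer: f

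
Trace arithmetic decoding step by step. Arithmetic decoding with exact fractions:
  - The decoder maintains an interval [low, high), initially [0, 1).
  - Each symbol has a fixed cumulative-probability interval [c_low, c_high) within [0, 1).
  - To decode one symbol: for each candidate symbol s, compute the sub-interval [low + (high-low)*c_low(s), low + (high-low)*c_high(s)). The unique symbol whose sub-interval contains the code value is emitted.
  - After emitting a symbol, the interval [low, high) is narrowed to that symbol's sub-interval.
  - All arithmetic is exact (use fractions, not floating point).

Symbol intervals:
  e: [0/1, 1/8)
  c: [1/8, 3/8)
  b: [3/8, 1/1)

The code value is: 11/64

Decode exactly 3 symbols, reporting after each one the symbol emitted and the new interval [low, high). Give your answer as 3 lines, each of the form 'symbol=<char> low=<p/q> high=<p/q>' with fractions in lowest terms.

Answer: symbol=c low=1/8 high=3/8
symbol=c low=5/32 high=7/32
symbol=c low=21/128 high=23/128

Derivation:
Step 1: interval [0/1, 1/1), width = 1/1 - 0/1 = 1/1
  'e': [0/1 + 1/1*0/1, 0/1 + 1/1*1/8) = [0/1, 1/8)
  'c': [0/1 + 1/1*1/8, 0/1 + 1/1*3/8) = [1/8, 3/8) <- contains code 11/64
  'b': [0/1 + 1/1*3/8, 0/1 + 1/1*1/1) = [3/8, 1/1)
  emit 'c', narrow to [1/8, 3/8)
Step 2: interval [1/8, 3/8), width = 3/8 - 1/8 = 1/4
  'e': [1/8 + 1/4*0/1, 1/8 + 1/4*1/8) = [1/8, 5/32)
  'c': [1/8 + 1/4*1/8, 1/8 + 1/4*3/8) = [5/32, 7/32) <- contains code 11/64
  'b': [1/8 + 1/4*3/8, 1/8 + 1/4*1/1) = [7/32, 3/8)
  emit 'c', narrow to [5/32, 7/32)
Step 3: interval [5/32, 7/32), width = 7/32 - 5/32 = 1/16
  'e': [5/32 + 1/16*0/1, 5/32 + 1/16*1/8) = [5/32, 21/128)
  'c': [5/32 + 1/16*1/8, 5/32 + 1/16*3/8) = [21/128, 23/128) <- contains code 11/64
  'b': [5/32 + 1/16*3/8, 5/32 + 1/16*1/1) = [23/128, 7/32)
  emit 'c', narrow to [21/128, 23/128)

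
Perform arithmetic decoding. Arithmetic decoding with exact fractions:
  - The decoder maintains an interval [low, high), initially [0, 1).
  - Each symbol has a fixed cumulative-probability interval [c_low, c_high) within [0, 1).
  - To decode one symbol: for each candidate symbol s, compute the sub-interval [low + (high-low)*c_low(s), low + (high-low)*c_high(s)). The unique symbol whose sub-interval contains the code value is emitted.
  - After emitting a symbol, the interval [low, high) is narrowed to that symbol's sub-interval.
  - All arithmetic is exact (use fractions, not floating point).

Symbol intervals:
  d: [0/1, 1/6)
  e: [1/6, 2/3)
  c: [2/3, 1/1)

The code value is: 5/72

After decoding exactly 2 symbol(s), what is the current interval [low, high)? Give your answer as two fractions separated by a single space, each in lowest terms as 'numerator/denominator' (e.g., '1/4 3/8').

Step 1: interval [0/1, 1/1), width = 1/1 - 0/1 = 1/1
  'd': [0/1 + 1/1*0/1, 0/1 + 1/1*1/6) = [0/1, 1/6) <- contains code 5/72
  'e': [0/1 + 1/1*1/6, 0/1 + 1/1*2/3) = [1/6, 2/3)
  'c': [0/1 + 1/1*2/3, 0/1 + 1/1*1/1) = [2/3, 1/1)
  emit 'd', narrow to [0/1, 1/6)
Step 2: interval [0/1, 1/6), width = 1/6 - 0/1 = 1/6
  'd': [0/1 + 1/6*0/1, 0/1 + 1/6*1/6) = [0/1, 1/36)
  'e': [0/1 + 1/6*1/6, 0/1 + 1/6*2/3) = [1/36, 1/9) <- contains code 5/72
  'c': [0/1 + 1/6*2/3, 0/1 + 1/6*1/1) = [1/9, 1/6)
  emit 'e', narrow to [1/36, 1/9)

Answer: 1/36 1/9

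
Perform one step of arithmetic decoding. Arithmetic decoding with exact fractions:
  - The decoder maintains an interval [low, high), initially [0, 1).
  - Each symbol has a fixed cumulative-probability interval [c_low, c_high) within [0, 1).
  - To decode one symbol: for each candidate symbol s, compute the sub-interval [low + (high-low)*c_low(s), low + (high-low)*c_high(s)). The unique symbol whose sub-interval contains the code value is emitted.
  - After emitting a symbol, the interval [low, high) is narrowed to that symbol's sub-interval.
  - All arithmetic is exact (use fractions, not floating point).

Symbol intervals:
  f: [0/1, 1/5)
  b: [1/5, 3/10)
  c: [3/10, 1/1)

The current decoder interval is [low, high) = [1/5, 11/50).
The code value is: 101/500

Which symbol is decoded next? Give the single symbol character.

Answer: f

Derivation:
Interval width = high − low = 11/50 − 1/5 = 1/50
Scaled code = (code − low) / width = (101/500 − 1/5) / 1/50 = 1/10
  f: [0/1, 1/5) ← scaled code falls here ✓
  b: [1/5, 3/10) 
  c: [3/10, 1/1) 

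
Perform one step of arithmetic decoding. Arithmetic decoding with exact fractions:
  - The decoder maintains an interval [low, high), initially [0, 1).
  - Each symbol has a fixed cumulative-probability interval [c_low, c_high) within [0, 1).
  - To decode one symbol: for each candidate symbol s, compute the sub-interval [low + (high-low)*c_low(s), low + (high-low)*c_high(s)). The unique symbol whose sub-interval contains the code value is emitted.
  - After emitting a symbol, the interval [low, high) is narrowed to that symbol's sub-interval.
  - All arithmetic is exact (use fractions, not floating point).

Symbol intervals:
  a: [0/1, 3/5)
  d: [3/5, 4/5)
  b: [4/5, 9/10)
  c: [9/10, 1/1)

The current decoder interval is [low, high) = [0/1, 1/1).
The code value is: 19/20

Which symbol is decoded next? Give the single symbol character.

Interval width = high − low = 1/1 − 0/1 = 1/1
Scaled code = (code − low) / width = (19/20 − 0/1) / 1/1 = 19/20
  a: [0/1, 3/5) 
  d: [3/5, 4/5) 
  b: [4/5, 9/10) 
  c: [9/10, 1/1) ← scaled code falls here ✓

Answer: c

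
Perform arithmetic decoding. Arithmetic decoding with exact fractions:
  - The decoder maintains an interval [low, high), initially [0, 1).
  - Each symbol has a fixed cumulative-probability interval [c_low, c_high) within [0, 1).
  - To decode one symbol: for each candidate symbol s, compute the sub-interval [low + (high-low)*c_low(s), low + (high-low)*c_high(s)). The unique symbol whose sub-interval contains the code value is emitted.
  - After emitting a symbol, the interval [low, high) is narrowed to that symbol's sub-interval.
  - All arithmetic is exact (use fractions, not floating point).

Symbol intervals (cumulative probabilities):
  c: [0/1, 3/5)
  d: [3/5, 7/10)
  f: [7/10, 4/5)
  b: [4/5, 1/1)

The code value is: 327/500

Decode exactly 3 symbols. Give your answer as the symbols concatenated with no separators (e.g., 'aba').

Step 1: interval [0/1, 1/1), width = 1/1 - 0/1 = 1/1
  'c': [0/1 + 1/1*0/1, 0/1 + 1/1*3/5) = [0/1, 3/5)
  'd': [0/1 + 1/1*3/5, 0/1 + 1/1*7/10) = [3/5, 7/10) <- contains code 327/500
  'f': [0/1 + 1/1*7/10, 0/1 + 1/1*4/5) = [7/10, 4/5)
  'b': [0/1 + 1/1*4/5, 0/1 + 1/1*1/1) = [4/5, 1/1)
  emit 'd', narrow to [3/5, 7/10)
Step 2: interval [3/5, 7/10), width = 7/10 - 3/5 = 1/10
  'c': [3/5 + 1/10*0/1, 3/5 + 1/10*3/5) = [3/5, 33/50) <- contains code 327/500
  'd': [3/5 + 1/10*3/5, 3/5 + 1/10*7/10) = [33/50, 67/100)
  'f': [3/5 + 1/10*7/10, 3/5 + 1/10*4/5) = [67/100, 17/25)
  'b': [3/5 + 1/10*4/5, 3/5 + 1/10*1/1) = [17/25, 7/10)
  emit 'c', narrow to [3/5, 33/50)
Step 3: interval [3/5, 33/50), width = 33/50 - 3/5 = 3/50
  'c': [3/5 + 3/50*0/1, 3/5 + 3/50*3/5) = [3/5, 159/250)
  'd': [3/5 + 3/50*3/5, 3/5 + 3/50*7/10) = [159/250, 321/500)
  'f': [3/5 + 3/50*7/10, 3/5 + 3/50*4/5) = [321/500, 81/125)
  'b': [3/5 + 3/50*4/5, 3/5 + 3/50*1/1) = [81/125, 33/50) <- contains code 327/500
  emit 'b', narrow to [81/125, 33/50)

Answer: dcb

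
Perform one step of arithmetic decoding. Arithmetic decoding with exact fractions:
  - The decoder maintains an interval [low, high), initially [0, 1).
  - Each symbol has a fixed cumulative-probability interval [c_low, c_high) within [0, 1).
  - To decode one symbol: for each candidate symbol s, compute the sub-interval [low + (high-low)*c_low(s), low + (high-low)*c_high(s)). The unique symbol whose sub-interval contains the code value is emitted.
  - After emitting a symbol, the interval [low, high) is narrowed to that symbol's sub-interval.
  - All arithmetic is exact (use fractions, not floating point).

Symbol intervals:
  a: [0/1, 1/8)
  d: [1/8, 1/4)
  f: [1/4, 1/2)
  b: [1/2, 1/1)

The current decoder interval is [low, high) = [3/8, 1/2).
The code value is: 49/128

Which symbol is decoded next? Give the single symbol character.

Answer: a

Derivation:
Interval width = high − low = 1/2 − 3/8 = 1/8
Scaled code = (code − low) / width = (49/128 − 3/8) / 1/8 = 1/16
  a: [0/1, 1/8) ← scaled code falls here ✓
  d: [1/8, 1/4) 
  f: [1/4, 1/2) 
  b: [1/2, 1/1) 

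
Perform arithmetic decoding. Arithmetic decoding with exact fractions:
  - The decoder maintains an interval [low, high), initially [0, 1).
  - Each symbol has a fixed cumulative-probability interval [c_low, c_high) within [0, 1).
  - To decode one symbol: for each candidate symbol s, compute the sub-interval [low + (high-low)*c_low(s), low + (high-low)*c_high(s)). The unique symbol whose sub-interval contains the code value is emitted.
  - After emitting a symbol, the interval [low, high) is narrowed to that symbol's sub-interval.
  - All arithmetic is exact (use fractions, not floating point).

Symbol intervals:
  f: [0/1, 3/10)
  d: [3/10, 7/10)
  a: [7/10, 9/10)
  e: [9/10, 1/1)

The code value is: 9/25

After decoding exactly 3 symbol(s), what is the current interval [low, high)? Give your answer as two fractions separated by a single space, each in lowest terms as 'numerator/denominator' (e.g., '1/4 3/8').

Step 1: interval [0/1, 1/1), width = 1/1 - 0/1 = 1/1
  'f': [0/1 + 1/1*0/1, 0/1 + 1/1*3/10) = [0/1, 3/10)
  'd': [0/1 + 1/1*3/10, 0/1 + 1/1*7/10) = [3/10, 7/10) <- contains code 9/25
  'a': [0/1 + 1/1*7/10, 0/1 + 1/1*9/10) = [7/10, 9/10)
  'e': [0/1 + 1/1*9/10, 0/1 + 1/1*1/1) = [9/10, 1/1)
  emit 'd', narrow to [3/10, 7/10)
Step 2: interval [3/10, 7/10), width = 7/10 - 3/10 = 2/5
  'f': [3/10 + 2/5*0/1, 3/10 + 2/5*3/10) = [3/10, 21/50) <- contains code 9/25
  'd': [3/10 + 2/5*3/10, 3/10 + 2/5*7/10) = [21/50, 29/50)
  'a': [3/10 + 2/5*7/10, 3/10 + 2/5*9/10) = [29/50, 33/50)
  'e': [3/10 + 2/5*9/10, 3/10 + 2/5*1/1) = [33/50, 7/10)
  emit 'f', narrow to [3/10, 21/50)
Step 3: interval [3/10, 21/50), width = 21/50 - 3/10 = 3/25
  'f': [3/10 + 3/25*0/1, 3/10 + 3/25*3/10) = [3/10, 42/125)
  'd': [3/10 + 3/25*3/10, 3/10 + 3/25*7/10) = [42/125, 48/125) <- contains code 9/25
  'a': [3/10 + 3/25*7/10, 3/10 + 3/25*9/10) = [48/125, 51/125)
  'e': [3/10 + 3/25*9/10, 3/10 + 3/25*1/1) = [51/125, 21/50)
  emit 'd', narrow to [42/125, 48/125)

Answer: 42/125 48/125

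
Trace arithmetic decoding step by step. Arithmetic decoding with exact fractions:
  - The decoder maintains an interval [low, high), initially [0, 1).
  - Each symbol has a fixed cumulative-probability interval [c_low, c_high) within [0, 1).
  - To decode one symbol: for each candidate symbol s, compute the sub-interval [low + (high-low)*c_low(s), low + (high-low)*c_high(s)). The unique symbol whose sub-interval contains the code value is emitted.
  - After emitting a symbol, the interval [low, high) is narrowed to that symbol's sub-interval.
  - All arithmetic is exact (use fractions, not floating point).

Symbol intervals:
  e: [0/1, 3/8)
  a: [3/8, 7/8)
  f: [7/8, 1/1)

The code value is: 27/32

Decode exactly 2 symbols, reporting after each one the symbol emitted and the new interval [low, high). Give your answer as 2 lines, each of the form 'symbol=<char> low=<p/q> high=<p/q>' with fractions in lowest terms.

Step 1: interval [0/1, 1/1), width = 1/1 - 0/1 = 1/1
  'e': [0/1 + 1/1*0/1, 0/1 + 1/1*3/8) = [0/1, 3/8)
  'a': [0/1 + 1/1*3/8, 0/1 + 1/1*7/8) = [3/8, 7/8) <- contains code 27/32
  'f': [0/1 + 1/1*7/8, 0/1 + 1/1*1/1) = [7/8, 1/1)
  emit 'a', narrow to [3/8, 7/8)
Step 2: interval [3/8, 7/8), width = 7/8 - 3/8 = 1/2
  'e': [3/8 + 1/2*0/1, 3/8 + 1/2*3/8) = [3/8, 9/16)
  'a': [3/8 + 1/2*3/8, 3/8 + 1/2*7/8) = [9/16, 13/16)
  'f': [3/8 + 1/2*7/8, 3/8 + 1/2*1/1) = [13/16, 7/8) <- contains code 27/32
  emit 'f', narrow to [13/16, 7/8)

Answer: symbol=a low=3/8 high=7/8
symbol=f low=13/16 high=7/8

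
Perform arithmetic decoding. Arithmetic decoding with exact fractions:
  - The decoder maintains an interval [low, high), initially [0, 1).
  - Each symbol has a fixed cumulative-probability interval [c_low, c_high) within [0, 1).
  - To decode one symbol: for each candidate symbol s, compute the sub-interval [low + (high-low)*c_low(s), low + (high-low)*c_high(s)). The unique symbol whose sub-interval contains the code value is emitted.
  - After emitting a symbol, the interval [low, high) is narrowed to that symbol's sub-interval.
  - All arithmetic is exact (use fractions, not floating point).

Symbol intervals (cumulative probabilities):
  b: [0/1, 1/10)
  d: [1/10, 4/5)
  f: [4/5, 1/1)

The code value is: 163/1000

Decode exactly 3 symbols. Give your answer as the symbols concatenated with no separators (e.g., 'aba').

Step 1: interval [0/1, 1/1), width = 1/1 - 0/1 = 1/1
  'b': [0/1 + 1/1*0/1, 0/1 + 1/1*1/10) = [0/1, 1/10)
  'd': [0/1 + 1/1*1/10, 0/1 + 1/1*4/5) = [1/10, 4/5) <- contains code 163/1000
  'f': [0/1 + 1/1*4/5, 0/1 + 1/1*1/1) = [4/5, 1/1)
  emit 'd', narrow to [1/10, 4/5)
Step 2: interval [1/10, 4/5), width = 4/5 - 1/10 = 7/10
  'b': [1/10 + 7/10*0/1, 1/10 + 7/10*1/10) = [1/10, 17/100) <- contains code 163/1000
  'd': [1/10 + 7/10*1/10, 1/10 + 7/10*4/5) = [17/100, 33/50)
  'f': [1/10 + 7/10*4/5, 1/10 + 7/10*1/1) = [33/50, 4/5)
  emit 'b', narrow to [1/10, 17/100)
Step 3: interval [1/10, 17/100), width = 17/100 - 1/10 = 7/100
  'b': [1/10 + 7/100*0/1, 1/10 + 7/100*1/10) = [1/10, 107/1000)
  'd': [1/10 + 7/100*1/10, 1/10 + 7/100*4/5) = [107/1000, 39/250)
  'f': [1/10 + 7/100*4/5, 1/10 + 7/100*1/1) = [39/250, 17/100) <- contains code 163/1000
  emit 'f', narrow to [39/250, 17/100)

Answer: dbf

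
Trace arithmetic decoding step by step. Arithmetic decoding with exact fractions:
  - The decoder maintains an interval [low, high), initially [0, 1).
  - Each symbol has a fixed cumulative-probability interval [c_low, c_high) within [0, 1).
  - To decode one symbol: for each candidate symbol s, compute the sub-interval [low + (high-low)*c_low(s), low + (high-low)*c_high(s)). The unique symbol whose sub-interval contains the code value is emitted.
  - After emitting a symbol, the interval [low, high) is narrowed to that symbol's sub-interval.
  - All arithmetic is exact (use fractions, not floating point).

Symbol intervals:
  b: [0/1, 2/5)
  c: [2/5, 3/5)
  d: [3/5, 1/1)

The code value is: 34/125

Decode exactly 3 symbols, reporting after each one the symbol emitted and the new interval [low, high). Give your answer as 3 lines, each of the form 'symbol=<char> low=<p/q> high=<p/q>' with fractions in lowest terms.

Answer: symbol=b low=0/1 high=2/5
symbol=d low=6/25 high=2/5
symbol=b low=6/25 high=38/125

Derivation:
Step 1: interval [0/1, 1/1), width = 1/1 - 0/1 = 1/1
  'b': [0/1 + 1/1*0/1, 0/1 + 1/1*2/5) = [0/1, 2/5) <- contains code 34/125
  'c': [0/1 + 1/1*2/5, 0/1 + 1/1*3/5) = [2/5, 3/5)
  'd': [0/1 + 1/1*3/5, 0/1 + 1/1*1/1) = [3/5, 1/1)
  emit 'b', narrow to [0/1, 2/5)
Step 2: interval [0/1, 2/5), width = 2/5 - 0/1 = 2/5
  'b': [0/1 + 2/5*0/1, 0/1 + 2/5*2/5) = [0/1, 4/25)
  'c': [0/1 + 2/5*2/5, 0/1 + 2/5*3/5) = [4/25, 6/25)
  'd': [0/1 + 2/5*3/5, 0/1 + 2/5*1/1) = [6/25, 2/5) <- contains code 34/125
  emit 'd', narrow to [6/25, 2/5)
Step 3: interval [6/25, 2/5), width = 2/5 - 6/25 = 4/25
  'b': [6/25 + 4/25*0/1, 6/25 + 4/25*2/5) = [6/25, 38/125) <- contains code 34/125
  'c': [6/25 + 4/25*2/5, 6/25 + 4/25*3/5) = [38/125, 42/125)
  'd': [6/25 + 4/25*3/5, 6/25 + 4/25*1/1) = [42/125, 2/5)
  emit 'b', narrow to [6/25, 38/125)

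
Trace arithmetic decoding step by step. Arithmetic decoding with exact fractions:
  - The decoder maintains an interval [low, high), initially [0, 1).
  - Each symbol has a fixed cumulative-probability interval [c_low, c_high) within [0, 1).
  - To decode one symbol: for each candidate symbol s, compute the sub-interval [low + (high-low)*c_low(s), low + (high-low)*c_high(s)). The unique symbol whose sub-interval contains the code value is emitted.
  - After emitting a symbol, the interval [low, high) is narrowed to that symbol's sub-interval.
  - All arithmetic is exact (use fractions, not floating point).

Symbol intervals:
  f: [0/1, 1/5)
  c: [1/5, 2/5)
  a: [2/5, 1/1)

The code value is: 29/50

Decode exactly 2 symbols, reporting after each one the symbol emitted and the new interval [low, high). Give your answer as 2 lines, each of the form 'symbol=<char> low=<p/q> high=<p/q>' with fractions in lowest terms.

Step 1: interval [0/1, 1/1), width = 1/1 - 0/1 = 1/1
  'f': [0/1 + 1/1*0/1, 0/1 + 1/1*1/5) = [0/1, 1/5)
  'c': [0/1 + 1/1*1/5, 0/1 + 1/1*2/5) = [1/5, 2/5)
  'a': [0/1 + 1/1*2/5, 0/1 + 1/1*1/1) = [2/5, 1/1) <- contains code 29/50
  emit 'a', narrow to [2/5, 1/1)
Step 2: interval [2/5, 1/1), width = 1/1 - 2/5 = 3/5
  'f': [2/5 + 3/5*0/1, 2/5 + 3/5*1/5) = [2/5, 13/25)
  'c': [2/5 + 3/5*1/5, 2/5 + 3/5*2/5) = [13/25, 16/25) <- contains code 29/50
  'a': [2/5 + 3/5*2/5, 2/5 + 3/5*1/1) = [16/25, 1/1)
  emit 'c', narrow to [13/25, 16/25)

Answer: symbol=a low=2/5 high=1/1
symbol=c low=13/25 high=16/25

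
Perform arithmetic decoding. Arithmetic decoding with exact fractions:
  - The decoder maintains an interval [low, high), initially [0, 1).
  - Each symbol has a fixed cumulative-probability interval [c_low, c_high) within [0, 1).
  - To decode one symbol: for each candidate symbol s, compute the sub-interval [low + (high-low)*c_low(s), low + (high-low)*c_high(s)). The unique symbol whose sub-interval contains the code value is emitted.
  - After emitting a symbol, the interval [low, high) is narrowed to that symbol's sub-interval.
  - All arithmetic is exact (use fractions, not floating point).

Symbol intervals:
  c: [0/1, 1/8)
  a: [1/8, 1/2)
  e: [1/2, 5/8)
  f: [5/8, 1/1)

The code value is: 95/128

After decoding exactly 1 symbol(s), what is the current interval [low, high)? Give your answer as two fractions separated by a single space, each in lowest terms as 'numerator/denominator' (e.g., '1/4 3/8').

Step 1: interval [0/1, 1/1), width = 1/1 - 0/1 = 1/1
  'c': [0/1 + 1/1*0/1, 0/1 + 1/1*1/8) = [0/1, 1/8)
  'a': [0/1 + 1/1*1/8, 0/1 + 1/1*1/2) = [1/8, 1/2)
  'e': [0/1 + 1/1*1/2, 0/1 + 1/1*5/8) = [1/2, 5/8)
  'f': [0/1 + 1/1*5/8, 0/1 + 1/1*1/1) = [5/8, 1/1) <- contains code 95/128
  emit 'f', narrow to [5/8, 1/1)

Answer: 5/8 1/1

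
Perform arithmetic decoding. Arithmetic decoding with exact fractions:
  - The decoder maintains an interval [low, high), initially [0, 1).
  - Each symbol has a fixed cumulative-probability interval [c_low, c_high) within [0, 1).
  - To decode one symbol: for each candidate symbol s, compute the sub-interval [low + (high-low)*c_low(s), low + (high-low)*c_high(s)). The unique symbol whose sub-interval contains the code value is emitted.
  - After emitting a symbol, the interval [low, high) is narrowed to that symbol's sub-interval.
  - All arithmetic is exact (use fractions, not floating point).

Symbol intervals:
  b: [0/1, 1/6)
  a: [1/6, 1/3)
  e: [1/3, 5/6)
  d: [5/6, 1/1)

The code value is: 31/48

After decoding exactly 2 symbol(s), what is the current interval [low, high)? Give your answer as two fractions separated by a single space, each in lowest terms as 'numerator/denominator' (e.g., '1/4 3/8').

Step 1: interval [0/1, 1/1), width = 1/1 - 0/1 = 1/1
  'b': [0/1 + 1/1*0/1, 0/1 + 1/1*1/6) = [0/1, 1/6)
  'a': [0/1 + 1/1*1/6, 0/1 + 1/1*1/3) = [1/6, 1/3)
  'e': [0/1 + 1/1*1/3, 0/1 + 1/1*5/6) = [1/3, 5/6) <- contains code 31/48
  'd': [0/1 + 1/1*5/6, 0/1 + 1/1*1/1) = [5/6, 1/1)
  emit 'e', narrow to [1/3, 5/6)
Step 2: interval [1/3, 5/6), width = 5/6 - 1/3 = 1/2
  'b': [1/3 + 1/2*0/1, 1/3 + 1/2*1/6) = [1/3, 5/12)
  'a': [1/3 + 1/2*1/6, 1/3 + 1/2*1/3) = [5/12, 1/2)
  'e': [1/3 + 1/2*1/3, 1/3 + 1/2*5/6) = [1/2, 3/4) <- contains code 31/48
  'd': [1/3 + 1/2*5/6, 1/3 + 1/2*1/1) = [3/4, 5/6)
  emit 'e', narrow to [1/2, 3/4)

Answer: 1/2 3/4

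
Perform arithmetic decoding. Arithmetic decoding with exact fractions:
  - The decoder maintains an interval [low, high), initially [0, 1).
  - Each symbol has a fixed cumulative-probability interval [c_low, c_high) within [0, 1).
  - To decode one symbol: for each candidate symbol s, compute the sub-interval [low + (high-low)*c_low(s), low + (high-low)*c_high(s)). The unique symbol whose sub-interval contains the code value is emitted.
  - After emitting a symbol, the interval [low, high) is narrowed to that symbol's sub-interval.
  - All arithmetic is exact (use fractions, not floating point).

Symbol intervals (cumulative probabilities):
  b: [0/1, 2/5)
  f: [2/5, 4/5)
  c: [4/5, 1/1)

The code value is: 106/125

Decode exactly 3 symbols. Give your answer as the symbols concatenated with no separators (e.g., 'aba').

Answer: cbf

Derivation:
Step 1: interval [0/1, 1/1), width = 1/1 - 0/1 = 1/1
  'b': [0/1 + 1/1*0/1, 0/1 + 1/1*2/5) = [0/1, 2/5)
  'f': [0/1 + 1/1*2/5, 0/1 + 1/1*4/5) = [2/5, 4/5)
  'c': [0/1 + 1/1*4/5, 0/1 + 1/1*1/1) = [4/5, 1/1) <- contains code 106/125
  emit 'c', narrow to [4/5, 1/1)
Step 2: interval [4/5, 1/1), width = 1/1 - 4/5 = 1/5
  'b': [4/5 + 1/5*0/1, 4/5 + 1/5*2/5) = [4/5, 22/25) <- contains code 106/125
  'f': [4/5 + 1/5*2/5, 4/5 + 1/5*4/5) = [22/25, 24/25)
  'c': [4/5 + 1/5*4/5, 4/5 + 1/5*1/1) = [24/25, 1/1)
  emit 'b', narrow to [4/5, 22/25)
Step 3: interval [4/5, 22/25), width = 22/25 - 4/5 = 2/25
  'b': [4/5 + 2/25*0/1, 4/5 + 2/25*2/5) = [4/5, 104/125)
  'f': [4/5 + 2/25*2/5, 4/5 + 2/25*4/5) = [104/125, 108/125) <- contains code 106/125
  'c': [4/5 + 2/25*4/5, 4/5 + 2/25*1/1) = [108/125, 22/25)
  emit 'f', narrow to [104/125, 108/125)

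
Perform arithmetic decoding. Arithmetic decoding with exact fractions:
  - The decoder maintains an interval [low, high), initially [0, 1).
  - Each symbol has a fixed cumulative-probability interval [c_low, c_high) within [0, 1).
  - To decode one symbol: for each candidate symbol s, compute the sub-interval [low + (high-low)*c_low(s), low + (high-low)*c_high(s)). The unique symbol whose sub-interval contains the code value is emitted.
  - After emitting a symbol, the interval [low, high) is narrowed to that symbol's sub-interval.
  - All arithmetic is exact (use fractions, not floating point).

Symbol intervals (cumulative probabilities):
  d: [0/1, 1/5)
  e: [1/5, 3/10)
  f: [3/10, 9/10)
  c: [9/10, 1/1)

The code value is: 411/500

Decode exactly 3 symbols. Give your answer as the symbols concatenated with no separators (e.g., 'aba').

Answer: ffc

Derivation:
Step 1: interval [0/1, 1/1), width = 1/1 - 0/1 = 1/1
  'd': [0/1 + 1/1*0/1, 0/1 + 1/1*1/5) = [0/1, 1/5)
  'e': [0/1 + 1/1*1/5, 0/1 + 1/1*3/10) = [1/5, 3/10)
  'f': [0/1 + 1/1*3/10, 0/1 + 1/1*9/10) = [3/10, 9/10) <- contains code 411/500
  'c': [0/1 + 1/1*9/10, 0/1 + 1/1*1/1) = [9/10, 1/1)
  emit 'f', narrow to [3/10, 9/10)
Step 2: interval [3/10, 9/10), width = 9/10 - 3/10 = 3/5
  'd': [3/10 + 3/5*0/1, 3/10 + 3/5*1/5) = [3/10, 21/50)
  'e': [3/10 + 3/5*1/5, 3/10 + 3/5*3/10) = [21/50, 12/25)
  'f': [3/10 + 3/5*3/10, 3/10 + 3/5*9/10) = [12/25, 21/25) <- contains code 411/500
  'c': [3/10 + 3/5*9/10, 3/10 + 3/5*1/1) = [21/25, 9/10)
  emit 'f', narrow to [12/25, 21/25)
Step 3: interval [12/25, 21/25), width = 21/25 - 12/25 = 9/25
  'd': [12/25 + 9/25*0/1, 12/25 + 9/25*1/5) = [12/25, 69/125)
  'e': [12/25 + 9/25*1/5, 12/25 + 9/25*3/10) = [69/125, 147/250)
  'f': [12/25 + 9/25*3/10, 12/25 + 9/25*9/10) = [147/250, 201/250)
  'c': [12/25 + 9/25*9/10, 12/25 + 9/25*1/1) = [201/250, 21/25) <- contains code 411/500
  emit 'c', narrow to [201/250, 21/25)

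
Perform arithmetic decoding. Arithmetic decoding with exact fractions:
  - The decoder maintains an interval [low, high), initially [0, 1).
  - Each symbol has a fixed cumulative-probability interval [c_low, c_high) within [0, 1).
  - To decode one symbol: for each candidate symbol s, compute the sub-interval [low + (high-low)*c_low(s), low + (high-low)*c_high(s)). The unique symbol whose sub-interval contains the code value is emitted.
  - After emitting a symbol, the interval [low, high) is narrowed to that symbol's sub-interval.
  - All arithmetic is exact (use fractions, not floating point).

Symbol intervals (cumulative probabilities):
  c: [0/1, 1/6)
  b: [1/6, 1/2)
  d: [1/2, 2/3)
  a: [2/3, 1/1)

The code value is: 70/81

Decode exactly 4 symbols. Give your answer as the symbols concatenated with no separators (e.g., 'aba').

Answer: addb

Derivation:
Step 1: interval [0/1, 1/1), width = 1/1 - 0/1 = 1/1
  'c': [0/1 + 1/1*0/1, 0/1 + 1/1*1/6) = [0/1, 1/6)
  'b': [0/1 + 1/1*1/6, 0/1 + 1/1*1/2) = [1/6, 1/2)
  'd': [0/1 + 1/1*1/2, 0/1 + 1/1*2/3) = [1/2, 2/3)
  'a': [0/1 + 1/1*2/3, 0/1 + 1/1*1/1) = [2/3, 1/1) <- contains code 70/81
  emit 'a', narrow to [2/3, 1/1)
Step 2: interval [2/3, 1/1), width = 1/1 - 2/3 = 1/3
  'c': [2/3 + 1/3*0/1, 2/3 + 1/3*1/6) = [2/3, 13/18)
  'b': [2/3 + 1/3*1/6, 2/3 + 1/3*1/2) = [13/18, 5/6)
  'd': [2/3 + 1/3*1/2, 2/3 + 1/3*2/3) = [5/6, 8/9) <- contains code 70/81
  'a': [2/3 + 1/3*2/3, 2/3 + 1/3*1/1) = [8/9, 1/1)
  emit 'd', narrow to [5/6, 8/9)
Step 3: interval [5/6, 8/9), width = 8/9 - 5/6 = 1/18
  'c': [5/6 + 1/18*0/1, 5/6 + 1/18*1/6) = [5/6, 91/108)
  'b': [5/6 + 1/18*1/6, 5/6 + 1/18*1/2) = [91/108, 31/36)
  'd': [5/6 + 1/18*1/2, 5/6 + 1/18*2/3) = [31/36, 47/54) <- contains code 70/81
  'a': [5/6 + 1/18*2/3, 5/6 + 1/18*1/1) = [47/54, 8/9)
  emit 'd', narrow to [31/36, 47/54)
Step 4: interval [31/36, 47/54), width = 47/54 - 31/36 = 1/108
  'c': [31/36 + 1/108*0/1, 31/36 + 1/108*1/6) = [31/36, 559/648)
  'b': [31/36 + 1/108*1/6, 31/36 + 1/108*1/2) = [559/648, 187/216) <- contains code 70/81
  'd': [31/36 + 1/108*1/2, 31/36 + 1/108*2/3) = [187/216, 281/324)
  'a': [31/36 + 1/108*2/3, 31/36 + 1/108*1/1) = [281/324, 47/54)
  emit 'b', narrow to [559/648, 187/216)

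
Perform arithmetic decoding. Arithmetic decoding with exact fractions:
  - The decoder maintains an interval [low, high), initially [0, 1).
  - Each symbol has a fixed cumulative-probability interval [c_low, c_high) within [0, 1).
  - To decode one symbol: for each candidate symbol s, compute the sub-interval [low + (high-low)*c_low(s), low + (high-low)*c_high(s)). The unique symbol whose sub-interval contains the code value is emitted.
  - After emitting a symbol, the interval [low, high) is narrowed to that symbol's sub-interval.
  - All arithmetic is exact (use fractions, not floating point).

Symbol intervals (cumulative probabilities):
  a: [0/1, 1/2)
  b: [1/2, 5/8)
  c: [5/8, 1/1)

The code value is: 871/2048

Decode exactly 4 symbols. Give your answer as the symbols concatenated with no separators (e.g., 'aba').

Answer: acbc

Derivation:
Step 1: interval [0/1, 1/1), width = 1/1 - 0/1 = 1/1
  'a': [0/1 + 1/1*0/1, 0/1 + 1/1*1/2) = [0/1, 1/2) <- contains code 871/2048
  'b': [0/1 + 1/1*1/2, 0/1 + 1/1*5/8) = [1/2, 5/8)
  'c': [0/1 + 1/1*5/8, 0/1 + 1/1*1/1) = [5/8, 1/1)
  emit 'a', narrow to [0/1, 1/2)
Step 2: interval [0/1, 1/2), width = 1/2 - 0/1 = 1/2
  'a': [0/1 + 1/2*0/1, 0/1 + 1/2*1/2) = [0/1, 1/4)
  'b': [0/1 + 1/2*1/2, 0/1 + 1/2*5/8) = [1/4, 5/16)
  'c': [0/1 + 1/2*5/8, 0/1 + 1/2*1/1) = [5/16, 1/2) <- contains code 871/2048
  emit 'c', narrow to [5/16, 1/2)
Step 3: interval [5/16, 1/2), width = 1/2 - 5/16 = 3/16
  'a': [5/16 + 3/16*0/1, 5/16 + 3/16*1/2) = [5/16, 13/32)
  'b': [5/16 + 3/16*1/2, 5/16 + 3/16*5/8) = [13/32, 55/128) <- contains code 871/2048
  'c': [5/16 + 3/16*5/8, 5/16 + 3/16*1/1) = [55/128, 1/2)
  emit 'b', narrow to [13/32, 55/128)
Step 4: interval [13/32, 55/128), width = 55/128 - 13/32 = 3/128
  'a': [13/32 + 3/128*0/1, 13/32 + 3/128*1/2) = [13/32, 107/256)
  'b': [13/32 + 3/128*1/2, 13/32 + 3/128*5/8) = [107/256, 431/1024)
  'c': [13/32 + 3/128*5/8, 13/32 + 3/128*1/1) = [431/1024, 55/128) <- contains code 871/2048
  emit 'c', narrow to [431/1024, 55/128)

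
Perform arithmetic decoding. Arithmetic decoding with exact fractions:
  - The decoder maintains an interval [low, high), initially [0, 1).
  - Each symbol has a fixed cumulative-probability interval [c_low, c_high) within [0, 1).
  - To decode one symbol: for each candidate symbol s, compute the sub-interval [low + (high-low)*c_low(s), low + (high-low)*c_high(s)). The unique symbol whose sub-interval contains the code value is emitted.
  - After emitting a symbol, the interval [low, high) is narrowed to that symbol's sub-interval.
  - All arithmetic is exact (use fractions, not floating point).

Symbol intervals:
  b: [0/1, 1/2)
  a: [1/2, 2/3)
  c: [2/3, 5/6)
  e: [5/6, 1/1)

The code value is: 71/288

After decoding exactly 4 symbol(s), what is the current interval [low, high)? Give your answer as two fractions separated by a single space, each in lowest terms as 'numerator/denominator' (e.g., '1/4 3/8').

Step 1: interval [0/1, 1/1), width = 1/1 - 0/1 = 1/1
  'b': [0/1 + 1/1*0/1, 0/1 + 1/1*1/2) = [0/1, 1/2) <- contains code 71/288
  'a': [0/1 + 1/1*1/2, 0/1 + 1/1*2/3) = [1/2, 2/3)
  'c': [0/1 + 1/1*2/3, 0/1 + 1/1*5/6) = [2/3, 5/6)
  'e': [0/1 + 1/1*5/6, 0/1 + 1/1*1/1) = [5/6, 1/1)
  emit 'b', narrow to [0/1, 1/2)
Step 2: interval [0/1, 1/2), width = 1/2 - 0/1 = 1/2
  'b': [0/1 + 1/2*0/1, 0/1 + 1/2*1/2) = [0/1, 1/4) <- contains code 71/288
  'a': [0/1 + 1/2*1/2, 0/1 + 1/2*2/3) = [1/4, 1/3)
  'c': [0/1 + 1/2*2/3, 0/1 + 1/2*5/6) = [1/3, 5/12)
  'e': [0/1 + 1/2*5/6, 0/1 + 1/2*1/1) = [5/12, 1/2)
  emit 'b', narrow to [0/1, 1/4)
Step 3: interval [0/1, 1/4), width = 1/4 - 0/1 = 1/4
  'b': [0/1 + 1/4*0/1, 0/1 + 1/4*1/2) = [0/1, 1/8)
  'a': [0/1 + 1/4*1/2, 0/1 + 1/4*2/3) = [1/8, 1/6)
  'c': [0/1 + 1/4*2/3, 0/1 + 1/4*5/6) = [1/6, 5/24)
  'e': [0/1 + 1/4*5/6, 0/1 + 1/4*1/1) = [5/24, 1/4) <- contains code 71/288
  emit 'e', narrow to [5/24, 1/4)
Step 4: interval [5/24, 1/4), width = 1/4 - 5/24 = 1/24
  'b': [5/24 + 1/24*0/1, 5/24 + 1/24*1/2) = [5/24, 11/48)
  'a': [5/24 + 1/24*1/2, 5/24 + 1/24*2/3) = [11/48, 17/72)
  'c': [5/24 + 1/24*2/3, 5/24 + 1/24*5/6) = [17/72, 35/144)
  'e': [5/24 + 1/24*5/6, 5/24 + 1/24*1/1) = [35/144, 1/4) <- contains code 71/288
  emit 'e', narrow to [35/144, 1/4)

Answer: 35/144 1/4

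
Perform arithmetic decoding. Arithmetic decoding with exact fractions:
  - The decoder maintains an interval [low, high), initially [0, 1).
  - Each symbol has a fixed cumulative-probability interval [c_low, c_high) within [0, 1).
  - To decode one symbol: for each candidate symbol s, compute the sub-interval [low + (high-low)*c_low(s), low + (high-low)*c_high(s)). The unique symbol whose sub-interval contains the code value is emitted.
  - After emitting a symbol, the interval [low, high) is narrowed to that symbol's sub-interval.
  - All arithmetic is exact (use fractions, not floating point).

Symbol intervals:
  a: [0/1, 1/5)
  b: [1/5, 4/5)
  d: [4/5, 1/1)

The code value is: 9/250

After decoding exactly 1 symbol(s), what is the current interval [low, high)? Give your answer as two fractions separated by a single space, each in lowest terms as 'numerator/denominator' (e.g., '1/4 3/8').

Answer: 0/1 1/5

Derivation:
Step 1: interval [0/1, 1/1), width = 1/1 - 0/1 = 1/1
  'a': [0/1 + 1/1*0/1, 0/1 + 1/1*1/5) = [0/1, 1/5) <- contains code 9/250
  'b': [0/1 + 1/1*1/5, 0/1 + 1/1*4/5) = [1/5, 4/5)
  'd': [0/1 + 1/1*4/5, 0/1 + 1/1*1/1) = [4/5, 1/1)
  emit 'a', narrow to [0/1, 1/5)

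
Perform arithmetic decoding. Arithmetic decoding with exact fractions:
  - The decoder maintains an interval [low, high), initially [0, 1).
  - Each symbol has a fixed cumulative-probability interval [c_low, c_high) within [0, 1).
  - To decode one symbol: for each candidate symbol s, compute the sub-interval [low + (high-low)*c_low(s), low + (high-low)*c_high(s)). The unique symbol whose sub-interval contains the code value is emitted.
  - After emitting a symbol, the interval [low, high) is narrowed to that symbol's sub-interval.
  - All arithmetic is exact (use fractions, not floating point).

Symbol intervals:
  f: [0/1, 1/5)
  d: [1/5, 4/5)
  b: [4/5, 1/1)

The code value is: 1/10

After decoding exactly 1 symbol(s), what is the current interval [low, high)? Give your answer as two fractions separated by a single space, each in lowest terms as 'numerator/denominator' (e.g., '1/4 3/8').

Answer: 0/1 1/5

Derivation:
Step 1: interval [0/1, 1/1), width = 1/1 - 0/1 = 1/1
  'f': [0/1 + 1/1*0/1, 0/1 + 1/1*1/5) = [0/1, 1/5) <- contains code 1/10
  'd': [0/1 + 1/1*1/5, 0/1 + 1/1*4/5) = [1/5, 4/5)
  'b': [0/1 + 1/1*4/5, 0/1 + 1/1*1/1) = [4/5, 1/1)
  emit 'f', narrow to [0/1, 1/5)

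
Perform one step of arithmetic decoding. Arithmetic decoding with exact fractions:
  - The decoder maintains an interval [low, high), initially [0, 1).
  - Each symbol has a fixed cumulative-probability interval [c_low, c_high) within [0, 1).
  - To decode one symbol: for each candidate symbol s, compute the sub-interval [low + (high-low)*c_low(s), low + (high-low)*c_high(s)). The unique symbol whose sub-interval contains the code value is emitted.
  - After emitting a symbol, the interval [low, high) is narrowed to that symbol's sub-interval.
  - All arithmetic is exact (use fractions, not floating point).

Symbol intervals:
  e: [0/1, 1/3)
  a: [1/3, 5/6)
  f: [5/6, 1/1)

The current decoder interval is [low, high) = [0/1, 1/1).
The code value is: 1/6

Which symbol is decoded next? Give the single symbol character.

Interval width = high − low = 1/1 − 0/1 = 1/1
Scaled code = (code − low) / width = (1/6 − 0/1) / 1/1 = 1/6
  e: [0/1, 1/3) ← scaled code falls here ✓
  a: [1/3, 5/6) 
  f: [5/6, 1/1) 

Answer: e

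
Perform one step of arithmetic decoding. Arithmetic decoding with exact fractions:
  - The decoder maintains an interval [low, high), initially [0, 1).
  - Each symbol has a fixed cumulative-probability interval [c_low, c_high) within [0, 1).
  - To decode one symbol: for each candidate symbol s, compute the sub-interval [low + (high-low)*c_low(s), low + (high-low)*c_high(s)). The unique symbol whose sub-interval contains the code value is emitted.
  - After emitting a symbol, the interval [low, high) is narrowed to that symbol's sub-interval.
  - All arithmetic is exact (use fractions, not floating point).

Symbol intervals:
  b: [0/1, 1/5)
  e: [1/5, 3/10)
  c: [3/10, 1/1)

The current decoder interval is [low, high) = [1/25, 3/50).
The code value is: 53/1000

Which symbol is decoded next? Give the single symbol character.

Interval width = high − low = 3/50 − 1/25 = 1/50
Scaled code = (code − low) / width = (53/1000 − 1/25) / 1/50 = 13/20
  b: [0/1, 1/5) 
  e: [1/5, 3/10) 
  c: [3/10, 1/1) ← scaled code falls here ✓

Answer: c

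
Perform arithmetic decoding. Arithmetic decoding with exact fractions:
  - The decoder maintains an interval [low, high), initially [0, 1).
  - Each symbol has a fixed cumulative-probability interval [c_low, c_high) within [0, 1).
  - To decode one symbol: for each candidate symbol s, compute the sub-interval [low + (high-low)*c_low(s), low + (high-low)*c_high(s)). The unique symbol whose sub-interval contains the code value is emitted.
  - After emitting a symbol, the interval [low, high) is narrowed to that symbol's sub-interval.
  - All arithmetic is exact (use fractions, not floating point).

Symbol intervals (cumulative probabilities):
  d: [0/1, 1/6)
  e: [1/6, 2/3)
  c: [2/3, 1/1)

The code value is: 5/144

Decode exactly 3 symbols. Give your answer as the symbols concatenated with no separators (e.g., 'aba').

Step 1: interval [0/1, 1/1), width = 1/1 - 0/1 = 1/1
  'd': [0/1 + 1/1*0/1, 0/1 + 1/1*1/6) = [0/1, 1/6) <- contains code 5/144
  'e': [0/1 + 1/1*1/6, 0/1 + 1/1*2/3) = [1/6, 2/3)
  'c': [0/1 + 1/1*2/3, 0/1 + 1/1*1/1) = [2/3, 1/1)
  emit 'd', narrow to [0/1, 1/6)
Step 2: interval [0/1, 1/6), width = 1/6 - 0/1 = 1/6
  'd': [0/1 + 1/6*0/1, 0/1 + 1/6*1/6) = [0/1, 1/36)
  'e': [0/1 + 1/6*1/6, 0/1 + 1/6*2/3) = [1/36, 1/9) <- contains code 5/144
  'c': [0/1 + 1/6*2/3, 0/1 + 1/6*1/1) = [1/9, 1/6)
  emit 'e', narrow to [1/36, 1/9)
Step 3: interval [1/36, 1/9), width = 1/9 - 1/36 = 1/12
  'd': [1/36 + 1/12*0/1, 1/36 + 1/12*1/6) = [1/36, 1/24) <- contains code 5/144
  'e': [1/36 + 1/12*1/6, 1/36 + 1/12*2/3) = [1/24, 1/12)
  'c': [1/36 + 1/12*2/3, 1/36 + 1/12*1/1) = [1/12, 1/9)
  emit 'd', narrow to [1/36, 1/24)

Answer: ded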